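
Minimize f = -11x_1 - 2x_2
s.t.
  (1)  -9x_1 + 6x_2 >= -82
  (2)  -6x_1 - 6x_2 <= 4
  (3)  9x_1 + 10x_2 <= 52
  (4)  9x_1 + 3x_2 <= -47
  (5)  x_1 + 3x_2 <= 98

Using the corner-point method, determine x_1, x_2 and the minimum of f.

Feasible corners and f = -11x_1 - 2x_2:
  (-15/2, 41/6) → f = 413/6
  (-50, 148/3) → f = 1354/3
  (-626/63, 99/7) → f = 5104/63
  (-824/17, 830/17) → f = 7404/17

At the optimal vertex, -6x_1 - 6x_2 = 4 and 9x_1 + 3x_2 = -47.
Solving simultaneously gives x_1 = -15/2, x_2 = 41/6.

x_1 = -15/2, x_2 = 41/6, minimum f = 413/6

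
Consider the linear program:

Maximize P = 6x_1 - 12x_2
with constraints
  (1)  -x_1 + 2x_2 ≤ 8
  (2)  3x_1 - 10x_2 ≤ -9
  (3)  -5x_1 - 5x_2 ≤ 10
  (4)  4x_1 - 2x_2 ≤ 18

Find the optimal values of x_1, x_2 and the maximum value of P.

x_1 = 99/17, x_2 = 45/17, maximum P = 54/17

Corner points and P = 6x_1 - 12x_2:
  (-4, 2) → P = -48
  (26/3, 25/3) → P = -48
  (-29/13, 3/13) → P = -210/13
  (99/17, 45/17) → P = 54/17

The optimum lies where 3x_1 - 10x_2 = -9 and 4x_1 - 2x_2 = 18.
Solving simultaneously gives x_1 = 99/17, x_2 = 45/17.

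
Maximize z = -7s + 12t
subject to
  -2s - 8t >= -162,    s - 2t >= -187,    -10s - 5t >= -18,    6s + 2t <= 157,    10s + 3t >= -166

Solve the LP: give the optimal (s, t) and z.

s = -907/37, t = 976/37, maximum z = 18061/37

Vertices and z = -7s + 12t:
  (-333/35, 792/35) → z = 2367/7
  (-907/37, 976/37) → z = 18061/37
  (749/10, -731/5) → z = -22787/10
The feasible region is unbounded (it extends along (1, -3), (3, -10)), but z strictly decreases along every unbounded feasible direction, so there is no improving ray and the maximum is attained at a vertex.

At the optimal vertex, -2s - 8t = -162 and 10s + 3t = -166.
Solving simultaneously gives s = -907/37, t = 976/37.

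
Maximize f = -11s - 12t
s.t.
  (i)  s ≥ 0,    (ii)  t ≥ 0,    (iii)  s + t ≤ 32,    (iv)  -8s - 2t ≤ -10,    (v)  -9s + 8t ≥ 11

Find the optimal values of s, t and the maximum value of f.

s = 29/41, t = 89/41, maximum f = -1387/41

Feasible corners and f = -11s - 12t:
  (0, 32) → f = -384
  (0, 5) → f = -60
  (245/17, 299/17) → f = -6283/17
  (29/41, 89/41) → f = -1387/41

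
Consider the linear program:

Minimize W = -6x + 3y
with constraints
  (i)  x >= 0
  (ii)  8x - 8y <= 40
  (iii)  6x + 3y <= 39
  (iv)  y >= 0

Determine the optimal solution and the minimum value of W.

Feasible corners and W = -6x + 3y:
  (0, 13) → W = 39
  (0, 0) → W = 0
  (6, 1) → W = -33
  (5, 0) → W = -30

The optimum lies where 8x - 8y = 40 and 6x + 3y = 39.
Solving simultaneously gives x = 6, y = 1.

x = 6, y = 1, minimum W = -33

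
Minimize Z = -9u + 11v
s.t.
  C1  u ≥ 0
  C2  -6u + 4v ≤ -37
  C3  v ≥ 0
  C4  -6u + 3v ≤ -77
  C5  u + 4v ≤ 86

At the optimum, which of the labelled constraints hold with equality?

Corner points and Z = -9u + 11v:
  (77/6, 0) → Z = -231/2
  (86, 0) → Z = -774
  (566/27, 439/27) → Z = -265/27

The minimum is at (86, 0). Substituting into each constraint, equality holds for C3 and C5; the remaining constraints have slack.

C3 and C5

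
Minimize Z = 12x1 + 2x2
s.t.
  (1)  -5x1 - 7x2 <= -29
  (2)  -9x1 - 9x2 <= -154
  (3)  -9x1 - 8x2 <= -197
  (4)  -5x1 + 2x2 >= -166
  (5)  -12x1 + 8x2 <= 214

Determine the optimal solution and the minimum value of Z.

x1 = -17/21, x2 = 715/28, minimum Z = 579/14

Corner points and Z = 12x1 + 2x2:
  (861/29, -509/58) → Z = 9823/29
  (-17/21, 715/28) → Z = 579/14
  (439/4, 1531/8) → Z = 6799/4

At the optimal vertex, -9x1 - 8x2 = -197 and -12x1 + 8x2 = 214.
Solving simultaneously gives x1 = -17/21, x2 = 715/28.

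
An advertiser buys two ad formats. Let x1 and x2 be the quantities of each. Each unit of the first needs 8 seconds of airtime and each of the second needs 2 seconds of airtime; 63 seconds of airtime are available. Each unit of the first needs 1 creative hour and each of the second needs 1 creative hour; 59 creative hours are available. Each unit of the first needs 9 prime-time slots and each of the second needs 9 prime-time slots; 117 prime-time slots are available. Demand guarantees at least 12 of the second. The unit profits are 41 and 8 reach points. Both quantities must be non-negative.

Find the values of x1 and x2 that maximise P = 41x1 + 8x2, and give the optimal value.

Vertices and P = 41x1 + 8x2:
  (0, 13) → P = 104
  (0, 12) → P = 96
  (1, 12) → P = 137

The binding constraints are 9x1 + 9x2 = 117 and x2 = 12.
Solving simultaneously gives x1 = 1, x2 = 12.

x1 = 1, x2 = 12, maximum P = 137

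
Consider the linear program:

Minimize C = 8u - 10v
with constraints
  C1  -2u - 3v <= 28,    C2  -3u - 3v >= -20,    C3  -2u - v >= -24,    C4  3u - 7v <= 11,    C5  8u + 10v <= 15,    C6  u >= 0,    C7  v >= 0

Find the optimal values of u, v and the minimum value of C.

u = 0, v = 3/2, minimum C = -15

Feasible corners and C = 8u - 10v:
  (0, 3/2) → C = -15
  (15/8, 0) → C = 15
  (0, 0) → C = 0

The optimum lies where 8u + 10v = 15 and u = 0.
Solving simultaneously gives u = 0, v = 3/2.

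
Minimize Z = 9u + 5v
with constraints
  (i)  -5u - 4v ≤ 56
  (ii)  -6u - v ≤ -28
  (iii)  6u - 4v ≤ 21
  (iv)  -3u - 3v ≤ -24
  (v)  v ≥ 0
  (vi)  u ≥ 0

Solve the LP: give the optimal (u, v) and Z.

u = 4, v = 4, minimum Z = 56

Vertices and Z = 9u + 5v:
  (4, 4) → Z = 56
  (0, 28) → Z = 140
  (53/10, 27/10) → Z = 306/5
The feasible region is unbounded (it extends along (0, 1), (2, 3)), but Z strictly increases along every unbounded feasible direction, so there is no improving ray and the minimum is attained at a vertex.

The optimum lies where -6u - v = -28 and -3u - 3v = -24.
Solving simultaneously gives u = 4, v = 4.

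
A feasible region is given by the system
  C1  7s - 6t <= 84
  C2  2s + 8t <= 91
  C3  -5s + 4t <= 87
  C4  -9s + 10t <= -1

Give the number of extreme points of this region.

4

Intersecting each pair of boundary lines and keeping only the points that satisfy every inequality leaves:
  (609/34, 469/68)
  (-429, -1029/2)
  (459/46, 817/92)
  (-437/7, -394/7)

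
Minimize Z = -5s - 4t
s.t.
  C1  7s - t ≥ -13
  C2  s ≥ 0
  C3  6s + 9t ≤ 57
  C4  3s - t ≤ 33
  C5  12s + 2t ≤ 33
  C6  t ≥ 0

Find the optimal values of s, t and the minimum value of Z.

s = 61/32, t = 81/16, minimum Z = -953/32

At the optimal vertex, 6s + 9t = 57 and 12s + 2t = 33.
Solving simultaneously gives s = 61/32, t = 81/16.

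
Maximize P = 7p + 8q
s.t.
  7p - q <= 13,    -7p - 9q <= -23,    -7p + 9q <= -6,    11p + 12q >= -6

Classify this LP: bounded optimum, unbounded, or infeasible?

The boundaries 7p - q = 13 and -7p - 9q = -23 meet at (2, 1), but that point violates -7p + 9q ≤ -6. Every candidate vertex is excluded by some other constraint, so the feasible region is empty.

infeasible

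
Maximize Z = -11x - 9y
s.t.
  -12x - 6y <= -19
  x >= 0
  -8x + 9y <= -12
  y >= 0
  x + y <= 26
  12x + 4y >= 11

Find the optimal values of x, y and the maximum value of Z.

Vertices and Z = -11x - 9y:
  (81/52, 2/39) → Z = -915/52
  (19/12, 0) → Z = -209/12
  (246/17, 196/17) → Z = -4470/17
  (26, 0) → Z = -286

x = 19/12, y = 0, maximum Z = -209/12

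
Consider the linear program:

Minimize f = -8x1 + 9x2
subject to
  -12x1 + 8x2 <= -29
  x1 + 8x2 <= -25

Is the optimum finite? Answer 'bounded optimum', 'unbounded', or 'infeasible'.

From the feasible point (4/13, -329/104), moving in the direction (8, -1) keeps every constraint satisfied while f decreases without bound.

unbounded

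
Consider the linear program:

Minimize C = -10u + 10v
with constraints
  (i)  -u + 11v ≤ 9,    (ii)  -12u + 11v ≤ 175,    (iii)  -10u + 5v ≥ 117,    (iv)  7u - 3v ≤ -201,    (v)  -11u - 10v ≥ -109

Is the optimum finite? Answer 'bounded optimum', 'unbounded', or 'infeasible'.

From the feasible point (-1686/41, -1187/41), moving in the direction (-5, -10) keeps every constraint satisfied while C decreases without bound.

unbounded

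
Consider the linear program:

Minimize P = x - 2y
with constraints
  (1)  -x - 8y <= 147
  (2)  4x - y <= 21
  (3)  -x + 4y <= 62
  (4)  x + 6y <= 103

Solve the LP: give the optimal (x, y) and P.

x = -271/3, y = -85/12, minimum P = -457/6

Corner points and P = x - 2y:
  (7/11, -203/11) → P = 413/11
  (-271/3, -85/12) → P = -457/6
  (229/25, 391/25) → P = -553/25
  (4, 33/2) → P = -29

At the optimal vertex, -x - 8y = 147 and -x + 4y = 62.
Solving simultaneously gives x = -271/3, y = -85/12.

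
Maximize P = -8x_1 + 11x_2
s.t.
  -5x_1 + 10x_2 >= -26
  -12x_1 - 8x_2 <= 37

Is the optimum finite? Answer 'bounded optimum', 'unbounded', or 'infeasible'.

unbounded

From the feasible point (-81/80, -497/160), moving in the direction (-8, 12) keeps every constraint satisfied while P increases without bound.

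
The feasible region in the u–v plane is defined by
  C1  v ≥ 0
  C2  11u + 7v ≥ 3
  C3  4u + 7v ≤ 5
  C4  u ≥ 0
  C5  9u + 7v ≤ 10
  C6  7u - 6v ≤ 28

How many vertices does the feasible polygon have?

Of the 15 pairwise boundary intersections, those satisfying every inequality are:
  (3/11, 0)
  (10/9, 0)
  (0, 3/7)
  (0, 5/7)
  (1, 1/7)

5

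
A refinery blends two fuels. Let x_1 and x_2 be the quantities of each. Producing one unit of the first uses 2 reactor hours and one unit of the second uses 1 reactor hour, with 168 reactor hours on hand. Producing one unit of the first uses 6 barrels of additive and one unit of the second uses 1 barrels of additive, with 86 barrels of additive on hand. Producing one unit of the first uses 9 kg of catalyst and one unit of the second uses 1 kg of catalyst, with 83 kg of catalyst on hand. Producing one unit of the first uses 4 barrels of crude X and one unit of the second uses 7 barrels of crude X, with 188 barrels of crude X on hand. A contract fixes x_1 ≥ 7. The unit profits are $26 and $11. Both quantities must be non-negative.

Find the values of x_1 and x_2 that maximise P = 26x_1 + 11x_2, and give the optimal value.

x_1 = 7, x_2 = 20, maximum P = 402

Corner points and P = 26x_1 + 11x_2:
  (83/9, 0) → P = 2158/9
  (7, 0) → P = 182
  (7, 20) → P = 402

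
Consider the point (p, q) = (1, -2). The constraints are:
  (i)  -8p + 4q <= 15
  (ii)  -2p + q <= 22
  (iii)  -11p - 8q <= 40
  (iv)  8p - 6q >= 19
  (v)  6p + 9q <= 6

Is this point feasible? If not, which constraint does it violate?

feasible

(i): -16 ≤ 15 ✓
(ii): -4 ≤ 22 ✓
(iii): 5 ≤ 40 ✓
(iv): 20 ≥ 19 ✓
(v): -12 ≤ 6 ✓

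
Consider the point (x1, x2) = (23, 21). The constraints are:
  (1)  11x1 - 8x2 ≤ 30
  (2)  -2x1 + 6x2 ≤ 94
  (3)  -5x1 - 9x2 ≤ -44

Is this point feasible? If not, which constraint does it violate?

not feasible — violates (1)

Constraint (1): 11x1 - 8x2 = 85, which is not ≤ 30. All other constraints are satisfied.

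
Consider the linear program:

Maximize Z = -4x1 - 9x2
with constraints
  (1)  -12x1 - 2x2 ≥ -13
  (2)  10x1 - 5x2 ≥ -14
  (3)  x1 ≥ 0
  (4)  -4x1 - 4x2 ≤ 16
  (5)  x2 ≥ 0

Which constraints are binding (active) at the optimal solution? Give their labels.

(3) and (5)

Corner points and Z = -4x1 - 9x2:
  (37/80, 149/40) → Z = -283/8
  (13/12, 0) → Z = -13/3
  (0, 14/5) → Z = -126/5
  (0, 0) → Z = 0

The maximum is at (0, 0). Substituting into each constraint, equality holds for (3) and (5); the remaining constraints have slack.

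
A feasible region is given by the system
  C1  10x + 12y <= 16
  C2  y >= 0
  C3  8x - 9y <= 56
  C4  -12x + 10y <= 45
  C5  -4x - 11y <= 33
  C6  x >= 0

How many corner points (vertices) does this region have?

The feasible vertices (each the meet of two boundaries and inside every other half-plane) are:
  (8/5, 0)
  (0, 4/3)
  (0, 0)

3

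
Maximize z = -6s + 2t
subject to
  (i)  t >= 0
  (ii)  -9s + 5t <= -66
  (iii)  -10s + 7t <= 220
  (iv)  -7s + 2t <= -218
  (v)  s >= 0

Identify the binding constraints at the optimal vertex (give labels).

Feasible corners and z = -6s + 2t:
  (218/7, 0) → z = -1308/7
  (1562/13, 2640/13) → z = -4092/13
  (958/17, 1500/17) → z = -2748/17
The feasible region is unbounded (it extends along (7, 10), (1, 0)), but z strictly decreases along every unbounded feasible direction, so there is no improving ray and the maximum is attained at a vertex.

The maximum is at (958/17, 1500/17). Substituting into each constraint, equality holds for (ii) and (iv); the remaining constraints have slack.

(ii) and (iv)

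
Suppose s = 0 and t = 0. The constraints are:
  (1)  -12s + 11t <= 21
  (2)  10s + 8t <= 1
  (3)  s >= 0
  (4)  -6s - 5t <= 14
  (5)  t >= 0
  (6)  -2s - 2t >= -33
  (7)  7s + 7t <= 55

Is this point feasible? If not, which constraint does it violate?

feasible

(1): 0 ≤ 21 ✓
(2): 0 ≤ 1 ✓
(3): 0 ≥ 0 ✓
(4): 0 ≤ 14 ✓
(5): 0 ≥ 0 ✓
(6): 0 ≥ -33 ✓
(7): 0 ≤ 55 ✓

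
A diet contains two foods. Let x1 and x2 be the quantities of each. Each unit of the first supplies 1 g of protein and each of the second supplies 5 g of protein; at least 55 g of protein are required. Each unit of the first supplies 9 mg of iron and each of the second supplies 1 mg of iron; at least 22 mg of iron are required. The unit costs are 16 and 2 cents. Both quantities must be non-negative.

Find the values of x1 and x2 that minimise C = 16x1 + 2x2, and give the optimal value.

Corner points and C = 16x1 + 2x2:
  (0, 22) → C = 44
  (55, 0) → C = 880
  (5/4, 43/4) → C = 83/2
The feasible region is unbounded (it extends along (0, 1), (1, 0)), but C strictly increases along every unbounded feasible direction, so there is no improving ray and the minimum is attained at a vertex.

x1 = 5/4, x2 = 43/4, minimum C = 83/2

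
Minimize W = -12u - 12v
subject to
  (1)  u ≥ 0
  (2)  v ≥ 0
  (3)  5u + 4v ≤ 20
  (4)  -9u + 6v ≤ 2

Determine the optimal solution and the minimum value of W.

u = 56/33, v = 95/33, minimum W = -604/11

Vertices and W = -12u - 12v:
  (0, 0) → W = 0
  (0, 1/3) → W = -4
  (4, 0) → W = -48
  (56/33, 95/33) → W = -604/11

At the optimal vertex, 5u + 4v = 20 and -9u + 6v = 2.
Solving simultaneously gives u = 56/33, v = 95/33.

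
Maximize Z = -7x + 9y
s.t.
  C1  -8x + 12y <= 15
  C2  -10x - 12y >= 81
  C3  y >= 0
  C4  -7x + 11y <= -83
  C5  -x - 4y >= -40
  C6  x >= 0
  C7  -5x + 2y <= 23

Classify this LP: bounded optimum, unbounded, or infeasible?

infeasible

The boundaries -10x - 12y = 81 and -7x + 11y = -83 meet at (105/194, -1397/194), but that point violates y ≥ 0. Every candidate vertex is excluded by some other constraint, so the feasible region is empty.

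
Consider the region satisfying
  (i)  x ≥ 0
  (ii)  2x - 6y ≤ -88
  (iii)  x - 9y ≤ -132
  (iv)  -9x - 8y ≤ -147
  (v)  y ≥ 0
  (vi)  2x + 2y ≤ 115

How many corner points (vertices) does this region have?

Intersecting each pair of boundary lines and keeping only the points that satisfy every inequality leaves:
  (0, 147/8)
  (0, 115/2)
  (89/35, 543/35)
  (257/8, 203/8)

4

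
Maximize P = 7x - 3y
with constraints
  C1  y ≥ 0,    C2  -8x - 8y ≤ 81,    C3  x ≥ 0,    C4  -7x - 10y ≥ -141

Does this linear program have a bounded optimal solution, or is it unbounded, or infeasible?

Vertices and P = 7x - 3y:
  (0, 0) → P = 0
  (141/7, 0) → P = 141
  (0, 141/10) → P = -423/10
The feasible region has finitely many vertices and no improving ray; the maximum is 141 at (141/7, 0).

bounded optimum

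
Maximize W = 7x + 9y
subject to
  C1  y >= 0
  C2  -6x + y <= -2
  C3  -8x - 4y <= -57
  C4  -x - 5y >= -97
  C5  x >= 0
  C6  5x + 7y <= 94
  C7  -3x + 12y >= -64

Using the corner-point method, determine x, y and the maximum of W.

Feasible corners and W = 7x + 9y:
  (57/8, 0) → W = 399/8
  (94/5, 0) → W = 658/5
  (65/32, 163/16) → W = 3389/32
  (108/47, 554/47) → W = 5742/47

The optimum lies where y = 0 and 5x + 7y = 94.
Solving simultaneously gives x = 94/5, y = 0.

x = 94/5, y = 0, maximum W = 658/5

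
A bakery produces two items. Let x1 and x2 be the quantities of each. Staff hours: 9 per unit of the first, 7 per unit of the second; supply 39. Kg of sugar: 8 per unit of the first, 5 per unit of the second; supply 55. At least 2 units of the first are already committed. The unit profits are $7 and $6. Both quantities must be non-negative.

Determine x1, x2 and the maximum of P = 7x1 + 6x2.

x1 = 2, x2 = 3, maximum P = 32

Feasible corners and P = 7x1 + 6x2:
  (13/3, 0) → P = 91/3
  (2, 0) → P = 14
  (2, 3) → P = 32

At the optimal vertex, 9x1 + 7x2 = 39 and x1 = 2.
Solving simultaneously gives x1 = 2, x2 = 3.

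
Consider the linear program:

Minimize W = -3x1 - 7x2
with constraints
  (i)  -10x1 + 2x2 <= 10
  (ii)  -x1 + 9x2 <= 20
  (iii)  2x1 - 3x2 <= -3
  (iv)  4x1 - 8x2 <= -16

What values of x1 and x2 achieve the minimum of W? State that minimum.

x1 = 4/7, x2 = 16/7, minimum W = -124/7

Corner points and W = -3x1 - 7x2:
  (-25/44, 95/44) → W = -295/22
  (-2/3, 5/3) → W = -29/3
  (4/7, 16/7) → W = -124/7

At the optimal vertex, -x1 + 9x2 = 20 and 4x1 - 8x2 = -16.
Solving simultaneously gives x1 = 4/7, x2 = 16/7.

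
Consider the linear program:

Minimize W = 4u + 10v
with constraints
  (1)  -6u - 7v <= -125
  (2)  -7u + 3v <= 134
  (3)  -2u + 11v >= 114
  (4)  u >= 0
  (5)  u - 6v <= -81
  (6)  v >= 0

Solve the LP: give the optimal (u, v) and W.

u = 183/43, v = 611/43, minimum W = 6842/43

Feasible corners and W = 4u + 10v:
  (0, 125/7) → W = 1250/7
  (183/43, 611/43) → W = 6842/43
  (0, 134/3) → W = 1340/3
  (207, 48) → W = 1308
The feasible region is unbounded (it extends along (3, 7), (11, 2)), but W strictly increases along every unbounded feasible direction, so there is no improving ray and the minimum is attained at a vertex.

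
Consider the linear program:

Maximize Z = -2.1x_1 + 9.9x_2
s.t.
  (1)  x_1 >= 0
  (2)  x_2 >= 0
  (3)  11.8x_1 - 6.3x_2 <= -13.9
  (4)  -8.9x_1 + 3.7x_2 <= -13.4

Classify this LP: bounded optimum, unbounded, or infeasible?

From the feasible point (13585/1241, 28183/1241), moving in the direction (6.3, 11.8) keeps every constraint satisfied while Z increases without bound.

unbounded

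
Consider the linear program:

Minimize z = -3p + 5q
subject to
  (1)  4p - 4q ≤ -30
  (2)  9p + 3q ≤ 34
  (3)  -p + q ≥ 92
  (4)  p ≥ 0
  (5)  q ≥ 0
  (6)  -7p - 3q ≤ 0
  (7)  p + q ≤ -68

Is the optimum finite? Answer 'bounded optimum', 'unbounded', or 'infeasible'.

infeasible

The boundaries -7p - 3q = 0 and p + q = -68 meet at (51, -119), but that point violates 4p - 4q ≤ -30. Every candidate vertex is excluded by some other constraint, so the feasible region is empty.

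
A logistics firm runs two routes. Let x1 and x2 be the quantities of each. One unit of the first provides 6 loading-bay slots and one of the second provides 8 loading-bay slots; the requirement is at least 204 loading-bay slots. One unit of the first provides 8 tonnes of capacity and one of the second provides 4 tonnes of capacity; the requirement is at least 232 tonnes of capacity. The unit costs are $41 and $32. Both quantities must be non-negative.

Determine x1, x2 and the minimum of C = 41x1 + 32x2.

x1 = 26, x2 = 6, minimum C = 1258

Vertices and C = 41x1 + 32x2:
  (0, 58) → C = 1856
  (34, 0) → C = 1394
  (26, 6) → C = 1258
The feasible region is unbounded (it extends along (0, 1), (1, 0)), but C strictly increases along every unbounded feasible direction, so there is no improving ray and the minimum is attained at a vertex.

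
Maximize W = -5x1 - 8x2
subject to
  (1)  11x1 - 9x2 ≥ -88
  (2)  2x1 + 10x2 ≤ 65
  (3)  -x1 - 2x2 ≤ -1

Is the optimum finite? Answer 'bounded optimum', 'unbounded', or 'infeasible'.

Feasible corners and W = -5x1 - 8x2:
  (-295/128, 891/128) → W = -5653/128
  (-167/31, 99/31) → W = 43/31
The feasible region has finitely many vertices and no improving ray; the maximum is 43/31 at (-167/31, 99/31).

bounded optimum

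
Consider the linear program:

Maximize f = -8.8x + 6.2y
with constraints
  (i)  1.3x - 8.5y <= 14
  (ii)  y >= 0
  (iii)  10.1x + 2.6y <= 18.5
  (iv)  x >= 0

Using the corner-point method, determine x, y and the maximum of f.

x = 0, y = 185/26, maximum f = 1147/26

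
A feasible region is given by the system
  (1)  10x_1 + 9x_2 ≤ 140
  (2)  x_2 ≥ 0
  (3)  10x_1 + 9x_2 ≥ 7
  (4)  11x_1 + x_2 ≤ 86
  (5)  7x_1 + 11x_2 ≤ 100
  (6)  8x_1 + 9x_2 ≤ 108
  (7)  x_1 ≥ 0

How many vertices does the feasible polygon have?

5

Of the 20 pairwise boundary intersections, those satisfying every inequality are:
  (7/10, 0)
  (86/11, 0)
  (0, 7/9)
  (141/19, 83/19)
  (0, 100/11)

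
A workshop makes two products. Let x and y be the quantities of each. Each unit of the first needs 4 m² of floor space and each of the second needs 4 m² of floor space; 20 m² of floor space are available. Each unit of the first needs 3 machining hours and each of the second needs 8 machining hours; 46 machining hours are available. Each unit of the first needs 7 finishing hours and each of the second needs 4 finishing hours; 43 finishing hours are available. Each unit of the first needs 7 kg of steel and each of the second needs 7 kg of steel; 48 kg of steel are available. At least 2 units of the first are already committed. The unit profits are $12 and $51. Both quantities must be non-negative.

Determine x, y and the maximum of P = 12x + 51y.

x = 2, y = 3, maximum P = 177

Corner points and P = 12x + 51y:
  (5, 0) → P = 60
  (2, 0) → P = 24
  (2, 3) → P = 177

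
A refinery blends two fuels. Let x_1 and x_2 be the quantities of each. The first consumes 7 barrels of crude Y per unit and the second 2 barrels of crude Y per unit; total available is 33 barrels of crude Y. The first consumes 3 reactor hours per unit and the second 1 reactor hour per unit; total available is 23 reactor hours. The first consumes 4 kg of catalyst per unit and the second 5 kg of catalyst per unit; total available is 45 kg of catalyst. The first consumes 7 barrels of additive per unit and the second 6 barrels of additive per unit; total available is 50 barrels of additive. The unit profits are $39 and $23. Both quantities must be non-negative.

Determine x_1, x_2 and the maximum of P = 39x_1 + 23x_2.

x_1 = 7/2, x_2 = 17/4, maximum P = 937/4

Vertices and P = 39x_1 + 23x_2:
  (0, 0) → P = 0
  (0, 25/3) → P = 575/3
  (33/7, 0) → P = 1287/7
  (7/2, 17/4) → P = 937/4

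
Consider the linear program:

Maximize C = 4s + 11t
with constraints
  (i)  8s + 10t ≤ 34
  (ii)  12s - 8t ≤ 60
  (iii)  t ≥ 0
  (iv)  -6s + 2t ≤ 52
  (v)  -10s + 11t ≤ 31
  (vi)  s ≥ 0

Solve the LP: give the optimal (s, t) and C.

Vertices and C = 4s + 11t:
  (17/4, 0) → C = 17
  (16/47, 147/47) → C = 1681/47
  (0, 0) → C = 0
  (0, 31/11) → C = 31

s = 16/47, t = 147/47, maximum C = 1681/47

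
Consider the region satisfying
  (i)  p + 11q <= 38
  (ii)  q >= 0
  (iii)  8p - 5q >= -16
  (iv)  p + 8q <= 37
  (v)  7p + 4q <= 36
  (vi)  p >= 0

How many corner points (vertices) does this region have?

Of the 15 pairwise boundary intersections, those satisfying every inequality are:
  (14/93, 320/93)
  (244/73, 230/73)
  (36/7, 0)
  (0, 0)
  (0, 16/5)

5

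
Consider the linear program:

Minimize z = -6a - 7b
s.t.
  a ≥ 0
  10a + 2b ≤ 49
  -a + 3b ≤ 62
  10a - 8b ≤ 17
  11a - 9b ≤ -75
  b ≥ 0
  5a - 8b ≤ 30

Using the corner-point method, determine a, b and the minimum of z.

a = 23/32, b = 669/32, minimum z = -4821/32

Vertices and z = -6a - 7b:
  (0, 62/3) → z = -434/3
  (0, 25/3) → z = -175/3
  (23/32, 669/32) → z = -4821/32
  (291/112, 1289/112) → z = -10769/112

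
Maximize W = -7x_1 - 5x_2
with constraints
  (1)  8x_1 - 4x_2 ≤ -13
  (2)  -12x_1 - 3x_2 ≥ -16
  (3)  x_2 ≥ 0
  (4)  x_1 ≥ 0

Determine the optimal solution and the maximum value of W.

x_1 = 0, x_2 = 13/4, maximum W = -65/4

At the optimal vertex, 8x_1 - 4x_2 = -13 and x_1 = 0.
Solving simultaneously gives x_1 = 0, x_2 = 13/4.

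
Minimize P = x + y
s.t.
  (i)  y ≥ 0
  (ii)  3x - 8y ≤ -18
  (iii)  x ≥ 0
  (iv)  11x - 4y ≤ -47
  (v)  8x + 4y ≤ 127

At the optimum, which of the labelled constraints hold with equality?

Extreme points and P = x + y:
  (0, 47/4) → P = 47/4
  (0, 127/4) → P = 127/4
  (80/19, 1773/76) → P = 2093/76

The minimum is at (0, 47/4). Substituting into each constraint, equality holds for (iii) and (iv); the remaining constraints have slack.

(iii) and (iv)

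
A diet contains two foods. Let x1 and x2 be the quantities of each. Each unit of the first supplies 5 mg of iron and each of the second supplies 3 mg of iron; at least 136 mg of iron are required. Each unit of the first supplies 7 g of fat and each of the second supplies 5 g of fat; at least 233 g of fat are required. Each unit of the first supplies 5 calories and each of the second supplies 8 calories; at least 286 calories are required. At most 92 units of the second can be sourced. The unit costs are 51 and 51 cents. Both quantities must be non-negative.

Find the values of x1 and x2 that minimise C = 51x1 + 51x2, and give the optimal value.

x1 = 14, x2 = 27, minimum C = 2091

The feasible region is unbounded (it extends along (1, 0)), but C strictly increases along every unbounded feasible direction, so there is no improving ray and the minimum is attained at a vertex.

The optimum lies where 7x1 + 5x2 = 233 and 5x1 + 8x2 = 286.
Solving simultaneously gives x1 = 14, x2 = 27.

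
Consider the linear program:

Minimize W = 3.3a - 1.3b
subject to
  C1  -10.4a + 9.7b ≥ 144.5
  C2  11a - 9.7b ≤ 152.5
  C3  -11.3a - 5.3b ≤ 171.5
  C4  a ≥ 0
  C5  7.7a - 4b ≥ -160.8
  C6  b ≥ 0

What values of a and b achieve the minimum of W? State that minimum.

Vertices and W = 3.3a - 1.3b:
  (495, 52925/97) → W = 89647/97
  (0, 1445/97) → W = -3757/194
  (0, 201/5) → W = -2613/50
The feasible region is unbounded (it extends along (40, 77), (97, 110)), but W strictly increases along every unbounded feasible direction, so there is no improving ray and the minimum is attained at a vertex.

a = 0, b = 40.2, minimum W = -52.26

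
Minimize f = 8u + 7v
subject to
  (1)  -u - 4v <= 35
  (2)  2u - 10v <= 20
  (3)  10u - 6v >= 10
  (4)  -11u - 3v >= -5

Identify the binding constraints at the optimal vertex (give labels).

(2) and (3)

Corner points and f = 8u + 7v:
  (-5/22, -45/22) → f = -355/22
  (55/58, -105/58) → f = -295/58
  (5/8, -5/8) → f = 5/8

The minimum is at (-5/22, -45/22). Substituting into each constraint, equality holds for (2) and (3); the remaining constraints have slack.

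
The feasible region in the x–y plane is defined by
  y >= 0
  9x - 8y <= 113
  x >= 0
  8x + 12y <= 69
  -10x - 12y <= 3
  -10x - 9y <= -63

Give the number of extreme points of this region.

Of the 15 pairwise boundary intersections, those satisfying every inequality are:
  (69/8, 0)
  (63/10, 0)
  (45/16, 31/8)

3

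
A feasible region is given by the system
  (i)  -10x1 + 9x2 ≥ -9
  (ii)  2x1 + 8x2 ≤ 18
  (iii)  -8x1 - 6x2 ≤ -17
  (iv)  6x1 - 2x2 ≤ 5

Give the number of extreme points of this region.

Pairwise boundary intersections that survive every other constraint:
  (7/13, 55/26)
  (19/13, 49/26)
  (16/13, 31/26)

3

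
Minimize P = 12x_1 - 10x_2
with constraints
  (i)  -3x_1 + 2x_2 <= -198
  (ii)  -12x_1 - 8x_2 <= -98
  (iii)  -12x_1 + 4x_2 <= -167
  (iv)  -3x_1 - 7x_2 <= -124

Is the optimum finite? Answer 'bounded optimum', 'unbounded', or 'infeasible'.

unbounded

From the feasible point (1634/27, -74/9), moving in the direction (2, 3) keeps every constraint satisfied while P decreases without bound.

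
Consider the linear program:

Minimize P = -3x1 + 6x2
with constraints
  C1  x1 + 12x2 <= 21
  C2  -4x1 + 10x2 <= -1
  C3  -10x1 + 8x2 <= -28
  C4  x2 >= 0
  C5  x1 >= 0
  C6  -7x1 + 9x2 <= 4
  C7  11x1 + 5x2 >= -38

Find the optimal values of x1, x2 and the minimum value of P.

x1 = 21, x2 = 0, minimum P = -63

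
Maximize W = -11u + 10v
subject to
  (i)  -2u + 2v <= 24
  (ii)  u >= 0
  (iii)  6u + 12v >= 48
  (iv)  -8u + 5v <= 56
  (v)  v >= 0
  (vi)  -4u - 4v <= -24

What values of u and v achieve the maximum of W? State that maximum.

u = 4/3, v = 40/3, maximum W = 356/3

Extreme points and W = -11u + 10v:
  (4/3, 40/3) → W = 356/3
  (0, 56/5) → W = 112
  (0, 6) → W = 60
  (8, 0) → W = -88
  (4, 2) → W = -24
The feasible region is unbounded (it extends along (1, 1), (1, 0)), but W strictly decreases along every unbounded feasible direction, so there is no improving ray and the maximum is attained at a vertex.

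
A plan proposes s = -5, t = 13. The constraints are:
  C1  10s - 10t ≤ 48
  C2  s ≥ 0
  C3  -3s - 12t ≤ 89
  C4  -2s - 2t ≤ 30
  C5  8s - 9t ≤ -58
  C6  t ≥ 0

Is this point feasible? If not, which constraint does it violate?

not feasible — violates C2

Constraint C2: s = -5, which is not ≥ 0. All other constraints are satisfied.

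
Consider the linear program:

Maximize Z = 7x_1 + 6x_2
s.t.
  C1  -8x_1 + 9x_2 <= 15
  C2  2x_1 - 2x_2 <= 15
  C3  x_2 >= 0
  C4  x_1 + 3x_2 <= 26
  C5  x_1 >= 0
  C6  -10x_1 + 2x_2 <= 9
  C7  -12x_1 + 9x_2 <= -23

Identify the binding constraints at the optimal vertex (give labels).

C2 and C4

Feasible corners and Z = 7x_1 + 6x_2:
  (15/2, 0) → Z = 105/2
  (97/8, 37/8) → Z = 901/8
  (23/12, 0) → Z = 161/12
  (101/15, 289/45) → Z = 257/3

The maximum is at (97/8, 37/8). Substituting into each constraint, equality holds for C2 and C4; the remaining constraints have slack.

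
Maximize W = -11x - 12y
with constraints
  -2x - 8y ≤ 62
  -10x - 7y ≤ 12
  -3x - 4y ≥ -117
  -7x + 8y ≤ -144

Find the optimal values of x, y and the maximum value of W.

x = 82/9, y = -361/36, maximum W = 181/9

Extreme points and W = -11x - 12y:
  (74, -105/4) → W = -499
  (82/9, -361/36) → W = 181/9
  (378/13, 387/52) → W = -5319/13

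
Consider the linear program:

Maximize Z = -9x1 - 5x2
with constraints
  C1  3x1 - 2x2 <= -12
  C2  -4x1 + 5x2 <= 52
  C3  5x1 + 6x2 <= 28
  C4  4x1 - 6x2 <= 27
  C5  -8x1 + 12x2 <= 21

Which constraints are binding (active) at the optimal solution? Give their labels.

Vertices and Z = -9x1 - 5x2:
  (-63/5, -129/10) → Z = 1779/10
  (-51/10, -33/20) → Z = 1083/20
  (-447/4, -79) → Z = 5603/4
  (-519/8, -83/2) → Z = 6331/8

The maximum is at (-447/4, -79). Substituting into each constraint, equality holds for C2 and C4; the remaining constraints have slack.

C2 and C4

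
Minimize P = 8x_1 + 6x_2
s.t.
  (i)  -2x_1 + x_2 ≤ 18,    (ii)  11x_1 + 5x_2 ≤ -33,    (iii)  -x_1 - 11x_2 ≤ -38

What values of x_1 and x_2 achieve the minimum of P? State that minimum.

x_1 = -160/23, x_2 = 94/23, minimum P = -716/23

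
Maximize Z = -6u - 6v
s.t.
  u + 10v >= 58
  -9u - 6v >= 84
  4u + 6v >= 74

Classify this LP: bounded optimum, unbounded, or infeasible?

unbounded

From the feasible point (-158/5, 167/5), moving in the direction (-6, 4) keeps every constraint satisfied while Z increases without bound.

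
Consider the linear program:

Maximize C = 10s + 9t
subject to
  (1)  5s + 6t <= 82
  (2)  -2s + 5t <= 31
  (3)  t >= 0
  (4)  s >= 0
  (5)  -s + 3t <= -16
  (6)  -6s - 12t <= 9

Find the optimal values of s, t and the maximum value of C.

s = 82/5, t = 0, maximum C = 164

Extreme points and C = 10s + 9t:
  (82/5, 0) → C = 164
  (114/7, 2/21) → C = 1146/7
  (16, 0) → C = 160

At the optimal vertex, 5s + 6t = 82 and t = 0.
Solving simultaneously gives s = 82/5, t = 0.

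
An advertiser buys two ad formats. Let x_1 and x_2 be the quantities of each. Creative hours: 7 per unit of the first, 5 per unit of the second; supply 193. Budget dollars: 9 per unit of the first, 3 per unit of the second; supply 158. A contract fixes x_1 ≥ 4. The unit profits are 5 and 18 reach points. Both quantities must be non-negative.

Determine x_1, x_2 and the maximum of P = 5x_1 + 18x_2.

Extreme points and P = 5x_1 + 18x_2:
  (158/9, 0) → P = 790/9
  (4, 0) → P = 20
  (211/24, 631/24) → P = 12413/24
  (4, 33) → P = 614

At the optimal vertex, 7x_1 + 5x_2 = 193 and x_1 = 4.
Solving simultaneously gives x_1 = 4, x_2 = 33.

x_1 = 4, x_2 = 33, maximum P = 614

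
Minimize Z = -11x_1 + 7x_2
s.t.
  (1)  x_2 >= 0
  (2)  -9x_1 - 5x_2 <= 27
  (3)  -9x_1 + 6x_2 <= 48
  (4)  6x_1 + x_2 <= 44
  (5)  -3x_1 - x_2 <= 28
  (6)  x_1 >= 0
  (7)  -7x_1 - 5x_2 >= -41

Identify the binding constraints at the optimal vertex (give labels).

(1) and (7)

Extreme points and Z = -11x_1 + 7x_2:
  (0, 0) → Z = 0
  (41/7, 0) → Z = -451/7
  (0, 8) → Z = 56
  (2/29, 235/29) → Z = 1623/29

The minimum is at (41/7, 0). Substituting into each constraint, equality holds for (1) and (7); the remaining constraints have slack.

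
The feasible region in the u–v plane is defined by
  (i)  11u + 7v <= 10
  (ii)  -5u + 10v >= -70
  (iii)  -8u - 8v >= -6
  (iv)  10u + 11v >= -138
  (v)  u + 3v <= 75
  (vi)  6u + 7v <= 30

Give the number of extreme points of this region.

6

Of the 15 pairwise boundary intersections, those satisfying every inequality are:
  (118/29, -144/29)
  (19/16, -7/16)
  (-122/31, -278/31)
  (-99/4, 51/2)
  (-1239/19, 888/19)
  (-435/11, 420/11)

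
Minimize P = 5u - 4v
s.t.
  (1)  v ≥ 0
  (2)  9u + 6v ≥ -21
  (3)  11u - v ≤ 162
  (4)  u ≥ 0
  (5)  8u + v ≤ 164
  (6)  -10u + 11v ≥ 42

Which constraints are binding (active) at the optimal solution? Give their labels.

(4) and (5)

Feasible corners and P = 5u - 4v:
  (326/19, 508/19) → P = -402/19
  (608/37, 694/37) → P = 264/37
  (0, 164) → P = -656
  (0, 42/11) → P = -168/11

The minimum is at (0, 164). Substituting into each constraint, equality holds for (4) and (5); the remaining constraints have slack.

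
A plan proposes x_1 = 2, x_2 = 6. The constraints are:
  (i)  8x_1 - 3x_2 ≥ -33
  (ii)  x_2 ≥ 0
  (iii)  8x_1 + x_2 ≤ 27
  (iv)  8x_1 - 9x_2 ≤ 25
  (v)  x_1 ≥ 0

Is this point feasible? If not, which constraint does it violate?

feasible

(i): -2 ≥ -33 ✓
(ii): 6 ≥ 0 ✓
(iii): 22 ≤ 27 ✓
(iv): -38 ≤ 25 ✓
(v): 2 ≥ 0 ✓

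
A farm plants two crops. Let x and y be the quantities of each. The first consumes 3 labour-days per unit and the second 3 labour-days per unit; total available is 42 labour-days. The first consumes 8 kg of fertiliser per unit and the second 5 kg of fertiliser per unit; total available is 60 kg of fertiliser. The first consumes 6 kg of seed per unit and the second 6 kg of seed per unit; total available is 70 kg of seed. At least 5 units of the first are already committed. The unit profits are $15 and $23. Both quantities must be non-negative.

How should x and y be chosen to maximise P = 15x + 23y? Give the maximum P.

x = 5, y = 4, maximum P = 167

Corner points and P = 15x + 23y:
  (15/2, 0) → P = 225/2
  (5, 0) → P = 75
  (5, 4) → P = 167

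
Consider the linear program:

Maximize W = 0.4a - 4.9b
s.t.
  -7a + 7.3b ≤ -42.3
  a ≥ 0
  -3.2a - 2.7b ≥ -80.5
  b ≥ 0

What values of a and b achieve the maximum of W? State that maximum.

a = 805/32, b = 0, maximum W = 161/16

Extreme points and W = 0.4a - 4.9b:
  (35093/2113, 21407/2113) → W = -908571/21130
  (423/70, 0) → W = 423/175
  (805/32, 0) → W = 161/16

The optimum lies where -3.2a - 2.7b = -80.5 and b = 0.
Solving simultaneously gives a = 805/32, b = 0.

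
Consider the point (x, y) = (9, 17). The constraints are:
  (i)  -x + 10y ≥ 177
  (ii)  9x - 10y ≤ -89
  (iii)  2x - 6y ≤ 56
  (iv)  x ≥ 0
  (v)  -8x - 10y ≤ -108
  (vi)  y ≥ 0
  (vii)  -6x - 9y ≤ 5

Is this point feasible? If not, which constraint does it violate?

Constraint (i): -x + 10y = 161, which is not ≥ 177. All other constraints are satisfied.

not feasible — violates (i)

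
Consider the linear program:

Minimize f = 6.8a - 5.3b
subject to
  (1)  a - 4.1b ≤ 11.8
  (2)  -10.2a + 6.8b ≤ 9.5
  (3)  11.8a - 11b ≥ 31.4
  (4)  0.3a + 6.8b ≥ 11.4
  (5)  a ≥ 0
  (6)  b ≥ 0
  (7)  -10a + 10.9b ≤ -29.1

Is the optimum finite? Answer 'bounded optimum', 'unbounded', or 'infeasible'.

Extreme points and f = 6.8a - 5.3b:
  (12698/803, 786/803) → f = 410903/4015
  (32214/7127, 10527/7127) → f = 1632621/71270
The feasible region has finitely many vertices and no improving ray; the minimum is 1632621/71270 at (32214/7127, 10527/7127).

bounded optimum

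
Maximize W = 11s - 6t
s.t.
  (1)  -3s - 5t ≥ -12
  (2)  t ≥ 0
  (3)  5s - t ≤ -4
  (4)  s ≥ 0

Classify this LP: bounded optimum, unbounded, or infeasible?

infeasible

The boundaries -3s - 5t = -12 and t = 0 meet at (4, 0), but that point violates 5s - t ≤ -4. Every candidate vertex is excluded by some other constraint, so the feasible region is empty.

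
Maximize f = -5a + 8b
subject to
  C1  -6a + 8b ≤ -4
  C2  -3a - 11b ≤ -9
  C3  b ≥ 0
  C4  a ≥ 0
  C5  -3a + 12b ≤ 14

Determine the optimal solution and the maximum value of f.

Extreme points and f = -5a + 8b:
  (58/45, 7/15) → f = -122/45
  (10/3, 2) → f = -2/3
  (3, 0) → f = -15
The feasible region is unbounded (it extends along (4, 1), (1, 0)), but f strictly decreases along every unbounded feasible direction, so there is no improving ray and the maximum is attained at a vertex.

a = 10/3, b = 2, maximum f = -2/3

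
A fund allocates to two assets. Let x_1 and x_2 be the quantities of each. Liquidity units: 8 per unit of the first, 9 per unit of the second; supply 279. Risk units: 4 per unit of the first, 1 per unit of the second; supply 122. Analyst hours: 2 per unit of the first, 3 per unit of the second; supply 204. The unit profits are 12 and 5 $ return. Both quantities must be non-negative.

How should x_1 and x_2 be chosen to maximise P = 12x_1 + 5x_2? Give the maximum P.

Feasible corners and P = 12x_1 + 5x_2:
  (0, 0) → P = 0
  (0, 31) → P = 155
  (61/2, 0) → P = 366
  (117/4, 5) → P = 376

x_1 = 117/4, x_2 = 5, maximum P = 376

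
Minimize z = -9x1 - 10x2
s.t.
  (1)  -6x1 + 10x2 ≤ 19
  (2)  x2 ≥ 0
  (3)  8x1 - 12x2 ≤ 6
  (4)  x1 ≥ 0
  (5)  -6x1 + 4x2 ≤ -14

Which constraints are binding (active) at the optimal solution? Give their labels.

Feasible corners and z = -9x1 - 10x2:
  (36, 47/2) → z = -559
  (6, 11/2) → z = -109
  (18/5, 19/10) → z = -257/5

The minimum is at (36, 47/2). Substituting into each constraint, equality holds for (1) and (3); the remaining constraints have slack.

(1) and (3)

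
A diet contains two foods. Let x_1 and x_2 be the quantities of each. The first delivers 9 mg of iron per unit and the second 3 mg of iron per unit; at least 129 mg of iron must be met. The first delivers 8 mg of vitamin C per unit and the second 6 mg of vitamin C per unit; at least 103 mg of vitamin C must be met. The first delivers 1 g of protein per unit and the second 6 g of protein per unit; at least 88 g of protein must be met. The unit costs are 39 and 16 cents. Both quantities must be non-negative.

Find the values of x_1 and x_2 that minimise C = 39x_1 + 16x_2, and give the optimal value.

Vertices and C = 39x_1 + 16x_2:
  (0, 43) → C = 688
  (88, 0) → C = 3432
  (10, 13) → C = 598
The feasible region is unbounded (it extends along (0, 1), (1, 0)), but C strictly increases along every unbounded feasible direction, so there is no improving ray and the minimum is attained at a vertex.

The binding constraints are 9x_1 + 3x_2 = 129 and x_1 + 6x_2 = 88.
Solving simultaneously gives x_1 = 10, x_2 = 13.

x_1 = 10, x_2 = 13, minimum C = 598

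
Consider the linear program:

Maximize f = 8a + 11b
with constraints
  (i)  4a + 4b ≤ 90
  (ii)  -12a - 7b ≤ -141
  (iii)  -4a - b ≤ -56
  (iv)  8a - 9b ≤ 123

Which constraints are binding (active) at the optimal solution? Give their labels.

(i) and (iii)

Extreme points and f = 8a + 11b:
  (67/6, 34/3) → f = 214
  (651/34, 57/17) → f = 3231/17
  (57/4, -1) → f = 103

The maximum is at (67/6, 34/3). Substituting into each constraint, equality holds for (i) and (iii); the remaining constraints have slack.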